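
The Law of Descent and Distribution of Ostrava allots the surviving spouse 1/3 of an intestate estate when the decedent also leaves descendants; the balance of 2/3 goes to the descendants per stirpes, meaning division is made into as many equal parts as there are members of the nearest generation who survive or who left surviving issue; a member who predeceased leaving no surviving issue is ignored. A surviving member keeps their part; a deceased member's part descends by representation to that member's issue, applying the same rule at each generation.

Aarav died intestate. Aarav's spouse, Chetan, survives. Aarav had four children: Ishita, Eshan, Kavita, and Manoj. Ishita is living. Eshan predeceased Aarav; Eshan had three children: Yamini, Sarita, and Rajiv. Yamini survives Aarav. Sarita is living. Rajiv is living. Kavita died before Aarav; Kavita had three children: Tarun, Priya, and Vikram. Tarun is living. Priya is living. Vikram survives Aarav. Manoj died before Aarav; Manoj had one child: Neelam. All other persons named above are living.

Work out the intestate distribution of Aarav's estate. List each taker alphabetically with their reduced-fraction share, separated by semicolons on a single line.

Chetan, as surviving spouse, takes 1/3.
The remaining 2/3 passes to Aarav's descendants per stirpes.
The 2/3 is divided into 4 equal shares of 1/6 among Ishita, Eshan, Kavita, Manoj.
Ishita is living and takes 1/6.
Eshan predeceased; the 1/6 allotted to Eshan's branch passes to Eshan's issue by representation.
The 1/6 is divided into 3 equal shares of 1/18 among Yamini, Sarita, Rajiv.
Yamini is living and takes 1/18.
Sarita is living and takes 1/18.
Rajiv is living and takes 1/18.
Kavita predeceased; the 1/6 allotted to Kavita's branch passes to Kavita's issue by representation.
The 1/6 is divided into 3 equal shares of 1/18 among Tarun, Priya, Vikram.
Tarun is living and takes 1/18.
Priya is living and takes 1/18.
Vikram is living and takes 1/18.
Manoj predeceased; the 1/6 allotted to Manoj's branch passes to Manoj's issue by representation.
Neelam is the sole taker at this level and receives the full 1/6.

Chetan 1/3; Ishita 1/6; Neelam 1/6; Priya 1/18; Rajiv 1/18; Sarita 1/18; Tarun 1/18; Vikram 1/18; Yamini 1/18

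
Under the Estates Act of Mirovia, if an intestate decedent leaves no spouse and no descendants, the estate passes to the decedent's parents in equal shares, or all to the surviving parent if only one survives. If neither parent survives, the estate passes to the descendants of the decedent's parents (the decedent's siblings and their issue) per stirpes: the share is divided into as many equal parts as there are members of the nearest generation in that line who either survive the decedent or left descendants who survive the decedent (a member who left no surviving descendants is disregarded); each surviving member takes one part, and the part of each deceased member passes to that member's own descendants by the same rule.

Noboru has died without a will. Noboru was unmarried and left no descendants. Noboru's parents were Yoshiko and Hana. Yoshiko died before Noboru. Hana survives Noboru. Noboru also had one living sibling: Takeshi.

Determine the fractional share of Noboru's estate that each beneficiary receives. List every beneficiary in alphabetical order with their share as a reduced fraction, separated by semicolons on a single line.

Hana 1

Only one parent, Hana, survives, so Hana takes the entire estate. The siblings take nothing because a surviving parent has priority.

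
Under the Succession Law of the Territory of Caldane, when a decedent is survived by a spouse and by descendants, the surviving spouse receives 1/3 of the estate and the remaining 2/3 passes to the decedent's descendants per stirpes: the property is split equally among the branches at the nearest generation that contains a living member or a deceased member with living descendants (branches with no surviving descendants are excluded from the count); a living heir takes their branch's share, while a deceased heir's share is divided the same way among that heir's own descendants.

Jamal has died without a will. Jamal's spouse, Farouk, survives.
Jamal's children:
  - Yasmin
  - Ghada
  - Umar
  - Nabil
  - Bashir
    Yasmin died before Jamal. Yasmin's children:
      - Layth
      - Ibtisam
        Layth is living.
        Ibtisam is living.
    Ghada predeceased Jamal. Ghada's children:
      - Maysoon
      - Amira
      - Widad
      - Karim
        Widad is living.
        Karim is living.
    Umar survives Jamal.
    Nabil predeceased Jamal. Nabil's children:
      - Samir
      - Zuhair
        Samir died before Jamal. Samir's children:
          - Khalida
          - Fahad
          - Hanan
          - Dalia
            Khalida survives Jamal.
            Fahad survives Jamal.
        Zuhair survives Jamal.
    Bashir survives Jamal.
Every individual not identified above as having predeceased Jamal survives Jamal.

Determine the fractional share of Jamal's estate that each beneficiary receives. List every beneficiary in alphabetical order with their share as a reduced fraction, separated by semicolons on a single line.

Farouk, as surviving spouse, takes 1/3.
The remaining 2/3 passes to Jamal's descendants per stirpes.
The 2/3 is divided into 5 equal shares of 2/15 among Yasmin, Ghada, Umar, Nabil, Bashir.
Yasmin predeceased; the 2/15 allotted to Yasmin's branch passes to Yasmin's issue by representation.
The 2/15 is divided into 2 equal shares of 1/15 among Layth, Ibtisam.
Layth is living and takes 1/15.
Ibtisam is living and takes 1/15.
Ghada predeceased; the 2/15 allotted to Ghada's branch passes to Ghada's issue by representation.
The 2/15 is divided into 4 equal shares of 1/30 among Maysoon, Amira, Widad, Karim.
Maysoon is living and takes 1/30.
Amira is living and takes 1/30.
Widad is living and takes 1/30.
Karim is living and takes 1/30.
Umar is living and takes 2/15.
Nabil predeceased; the 2/15 allotted to Nabil's branch passes to Nabil's issue by representation.
The 2/15 is divided into 2 equal shares of 1/15 among Samir, Zuhair.
Samir predeceased; the 1/15 allotted to Samir's branch passes to Samir's issue by representation.
The 1/15 is divided into 4 equal shares of 1/60 among Khalida, Fahad, Hanan, Dalia.
Khalida is living and takes 1/60.
Fahad is living and takes 1/60.
Hanan is living and takes 1/60.
Dalia is living and takes 1/60.
Zuhair is living and takes 1/15.
Bashir is living and takes 2/15.

Amira 1/30; Bashir 2/15; Dalia 1/60; Fahad 1/60; Farouk 1/3; Hanan 1/60; Ibtisam 1/15; Karim 1/30; Khalida 1/60; Layth 1/15; Maysoon 1/30; Umar 2/15; Widad 1/30; Zuhair 1/15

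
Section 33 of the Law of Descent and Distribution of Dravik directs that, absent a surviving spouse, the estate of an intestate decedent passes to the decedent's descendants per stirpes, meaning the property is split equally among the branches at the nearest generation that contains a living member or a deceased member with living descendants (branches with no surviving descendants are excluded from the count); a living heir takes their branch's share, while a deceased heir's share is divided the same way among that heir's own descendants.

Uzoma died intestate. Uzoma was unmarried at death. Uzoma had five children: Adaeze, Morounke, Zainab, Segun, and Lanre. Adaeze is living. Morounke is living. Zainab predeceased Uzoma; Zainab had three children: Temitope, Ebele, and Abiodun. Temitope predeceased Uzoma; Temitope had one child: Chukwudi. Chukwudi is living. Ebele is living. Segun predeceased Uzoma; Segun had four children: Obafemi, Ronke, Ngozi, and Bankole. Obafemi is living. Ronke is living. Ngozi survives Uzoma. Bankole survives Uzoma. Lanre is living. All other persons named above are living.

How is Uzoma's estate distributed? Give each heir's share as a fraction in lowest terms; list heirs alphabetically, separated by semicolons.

Abiodun 1/15; Adaeze 1/5; Bankole 1/20; Chukwudi 1/15; Ebele 1/15; Lanre 1/5; Morounke 1/5; Ngozi 1/20; Obafemi 1/20; Ronke 1/20

There is no surviving spouse, so the entire estate passes to Uzoma's descendants per stirpes.
The estate is divided into 5 equal shares of 1/5 among Adaeze, Morounke, Zainab, Segun, Lanre.
Adaeze is living and takes 1/5.
Morounke is living and takes 1/5.
Zainab predeceased; the 1/5 allotted to Zainab's branch passes to Zainab's issue by representation.
The 1/5 is divided into 3 equal shares of 1/15 among Temitope, Ebele, Abiodun.
Temitope predeceased; the 1/15 allotted to Temitope's branch passes to Temitope's issue by representation.
Chukwudi is the sole taker at this level and receives the full 1/15.
Ebele is living and takes 1/15.
Abiodun is living and takes 1/15.
Segun predeceased; the 1/5 allotted to Segun's branch passes to Segun's issue by representation.
The 1/5 is divided into 4 equal shares of 1/20 among Obafemi, Ronke, Ngozi, Bankole.
Obafemi is living and takes 1/20.
Ronke is living and takes 1/20.
Ngozi is living and takes 1/20.
Bankole is living and takes 1/20.
Lanre is living and takes 1/5.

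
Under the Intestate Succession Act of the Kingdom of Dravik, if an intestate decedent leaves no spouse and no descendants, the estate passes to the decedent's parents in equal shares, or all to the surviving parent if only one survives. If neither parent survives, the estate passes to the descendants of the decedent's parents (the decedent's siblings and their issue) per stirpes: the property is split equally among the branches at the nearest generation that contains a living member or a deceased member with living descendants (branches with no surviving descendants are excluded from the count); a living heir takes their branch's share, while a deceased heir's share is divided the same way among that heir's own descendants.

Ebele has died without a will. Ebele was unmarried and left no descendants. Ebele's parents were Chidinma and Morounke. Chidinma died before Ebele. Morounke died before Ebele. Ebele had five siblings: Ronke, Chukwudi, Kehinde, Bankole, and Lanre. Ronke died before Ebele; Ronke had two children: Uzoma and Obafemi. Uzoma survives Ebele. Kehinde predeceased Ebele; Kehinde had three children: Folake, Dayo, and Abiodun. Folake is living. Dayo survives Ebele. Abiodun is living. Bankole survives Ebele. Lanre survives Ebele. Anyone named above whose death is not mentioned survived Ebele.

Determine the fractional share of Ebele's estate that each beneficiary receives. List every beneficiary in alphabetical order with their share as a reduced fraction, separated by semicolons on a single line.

Neither parent survives and there are no descendants, so the estate passes to Ebele's siblings and their issue per stirpes.
The estate is divided into 5 equal shares of 1/5 among Ronke, Chukwudi, Kehinde, Bankole, Lanre.
Ronke predeceased; the 1/5 allotted to Ronke's branch passes to Ronke's issue by representation.
The 1/5 is divided into 2 equal shares of 1/10 among Uzoma, Obafemi.
Uzoma is living and takes 1/10.
Obafemi is living and takes 1/10.
Chukwudi is living and takes 1/5.
Kehinde predeceased; the 1/5 allotted to Kehinde's branch passes to Kehinde's issue by representation.
The 1/5 is divided into 3 equal shares of 1/15 among Folake, Dayo, Abiodun.
Folake is living and takes 1/15.
Dayo is living and takes 1/15.
Abiodun is living and takes 1/15.
Bankole is living and takes 1/5.
Lanre is living and takes 1/5.

Abiodun 1/15; Bankole 1/5; Chukwudi 1/5; Dayo 1/15; Folake 1/15; Lanre 1/5; Obafemi 1/10; Uzoma 1/10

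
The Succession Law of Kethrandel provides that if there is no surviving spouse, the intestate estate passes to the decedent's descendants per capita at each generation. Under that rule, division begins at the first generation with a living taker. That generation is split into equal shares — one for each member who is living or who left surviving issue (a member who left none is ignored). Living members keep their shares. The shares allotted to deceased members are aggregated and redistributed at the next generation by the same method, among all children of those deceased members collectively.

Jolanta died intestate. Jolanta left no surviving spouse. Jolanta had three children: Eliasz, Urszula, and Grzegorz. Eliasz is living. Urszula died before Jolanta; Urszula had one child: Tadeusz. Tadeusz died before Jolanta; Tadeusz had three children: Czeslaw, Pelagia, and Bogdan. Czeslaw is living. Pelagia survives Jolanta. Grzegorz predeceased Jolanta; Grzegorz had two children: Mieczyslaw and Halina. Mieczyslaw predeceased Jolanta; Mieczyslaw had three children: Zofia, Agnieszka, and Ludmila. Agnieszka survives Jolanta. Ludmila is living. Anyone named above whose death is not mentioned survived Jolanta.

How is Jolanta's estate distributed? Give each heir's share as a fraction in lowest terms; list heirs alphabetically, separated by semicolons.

There is no surviving spouse, so the entire estate passes to Jolanta's descendants per capita at each generation.
At generation 1 (Eliasz, Urszula, Grzegorz) there are 3 shares of (1)/3 = 1/3 each.
Living: Eliasz — each takes 1/3.
Deceased: Urszula and Grzegorz. Their combined 2/3 is pooled and carried to generation 2.
At generation 2 (Tadeusz, Mieczyslaw, Halina) there are 3 shares of (2/3)/3 = 2/9 each.
Living: Halina — each takes 2/9.
Deceased: Tadeusz and Mieczyslaw. Their combined 4/9 is pooled and carried to generation 3.
At generation 3 (Czeslaw, Pelagia, Bogdan, Zofia, Agnieszka, Ludmila) there are 6 shares of (4/9)/6 = 2/27 each.
Living: Czeslaw, Pelagia, Bogdan, Zofia, Agnieszka, and Ludmila — each takes 2/27.

Agnieszka 2/27; Bogdan 2/27; Czeslaw 2/27; Eliasz 1/3; Halina 2/9; Ludmila 2/27; Pelagia 2/27; Zofia 2/27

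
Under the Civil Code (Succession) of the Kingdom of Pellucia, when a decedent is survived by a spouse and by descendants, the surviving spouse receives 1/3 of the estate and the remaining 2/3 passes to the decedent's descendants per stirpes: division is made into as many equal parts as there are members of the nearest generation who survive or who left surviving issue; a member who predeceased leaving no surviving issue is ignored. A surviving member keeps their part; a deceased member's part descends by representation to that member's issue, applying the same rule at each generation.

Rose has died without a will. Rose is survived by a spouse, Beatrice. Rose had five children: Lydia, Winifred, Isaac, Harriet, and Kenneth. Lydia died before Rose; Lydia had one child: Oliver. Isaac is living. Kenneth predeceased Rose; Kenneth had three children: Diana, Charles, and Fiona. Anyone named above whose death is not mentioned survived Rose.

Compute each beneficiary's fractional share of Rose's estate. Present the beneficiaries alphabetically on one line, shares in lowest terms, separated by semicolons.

Beatrice, as surviving spouse, takes 1/3.
The remaining 2/3 passes to Rose's descendants per stirpes.
The 2/3 is divided into 5 equal shares of 2/15 among Lydia, Winifred, Isaac, Harriet, Kenneth.
Lydia predeceased; the 2/15 allotted to Lydia's branch passes to Lydia's issue by representation.
Oliver is the sole taker at this level and receives the full 2/15.
Winifred is living and takes 2/15.
Isaac is living and takes 2/15.
Harriet is living and takes 2/15.
Kenneth predeceased; the 2/15 allotted to Kenneth's branch passes to Kenneth's issue by representation.
The 2/15 is divided into 3 equal shares of 2/45 among Diana, Charles, Fiona.
Diana is living and takes 2/45.
Charles is living and takes 2/45.
Fiona is living and takes 2/45.

Beatrice 1/3; Charles 2/45; Diana 2/45; Fiona 2/45; Harriet 2/15; Isaac 2/15; Oliver 2/15; Winifred 2/15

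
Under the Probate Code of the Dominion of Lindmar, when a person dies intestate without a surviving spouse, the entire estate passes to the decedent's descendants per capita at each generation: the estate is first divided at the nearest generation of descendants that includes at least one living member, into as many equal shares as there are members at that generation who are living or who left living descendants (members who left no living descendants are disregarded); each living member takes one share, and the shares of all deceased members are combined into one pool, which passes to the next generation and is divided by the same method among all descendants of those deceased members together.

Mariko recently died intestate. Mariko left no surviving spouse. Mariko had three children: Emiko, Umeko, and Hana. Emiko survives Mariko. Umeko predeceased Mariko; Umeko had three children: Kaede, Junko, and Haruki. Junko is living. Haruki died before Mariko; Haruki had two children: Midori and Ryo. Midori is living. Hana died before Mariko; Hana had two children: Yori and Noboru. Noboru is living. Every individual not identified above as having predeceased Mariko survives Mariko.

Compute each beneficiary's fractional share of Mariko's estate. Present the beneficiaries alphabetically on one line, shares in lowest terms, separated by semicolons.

There is no surviving spouse, so the entire estate passes to Mariko's descendants per capita at each generation.
At generation 1 (Emiko, Umeko, Hana) there are 3 shares of (1)/3 = 1/3 each.
Living: Emiko — each takes 1/3.
Deceased: Umeko and Hana. Their combined 2/3 is pooled and carried to generation 2.
At generation 2 (Kaede, Junko, Haruki, Yori, Noboru) there are 5 shares of (2/3)/5 = 2/15 each.
Living: Kaede, Junko, Yori, and Noboru — each takes 2/15.
Deceased: Haruki. That 2/15 share is carried to generation 3.
At generation 3 (Midori, Ryo) there are 2 shares of (2/15)/2 = 1/15 each.
Living: Midori and Ryo — each takes 1/15.

Emiko 1/3; Junko 2/15; Kaede 2/15; Midori 1/15; Noboru 2/15; Ryo 1/15; Yori 2/15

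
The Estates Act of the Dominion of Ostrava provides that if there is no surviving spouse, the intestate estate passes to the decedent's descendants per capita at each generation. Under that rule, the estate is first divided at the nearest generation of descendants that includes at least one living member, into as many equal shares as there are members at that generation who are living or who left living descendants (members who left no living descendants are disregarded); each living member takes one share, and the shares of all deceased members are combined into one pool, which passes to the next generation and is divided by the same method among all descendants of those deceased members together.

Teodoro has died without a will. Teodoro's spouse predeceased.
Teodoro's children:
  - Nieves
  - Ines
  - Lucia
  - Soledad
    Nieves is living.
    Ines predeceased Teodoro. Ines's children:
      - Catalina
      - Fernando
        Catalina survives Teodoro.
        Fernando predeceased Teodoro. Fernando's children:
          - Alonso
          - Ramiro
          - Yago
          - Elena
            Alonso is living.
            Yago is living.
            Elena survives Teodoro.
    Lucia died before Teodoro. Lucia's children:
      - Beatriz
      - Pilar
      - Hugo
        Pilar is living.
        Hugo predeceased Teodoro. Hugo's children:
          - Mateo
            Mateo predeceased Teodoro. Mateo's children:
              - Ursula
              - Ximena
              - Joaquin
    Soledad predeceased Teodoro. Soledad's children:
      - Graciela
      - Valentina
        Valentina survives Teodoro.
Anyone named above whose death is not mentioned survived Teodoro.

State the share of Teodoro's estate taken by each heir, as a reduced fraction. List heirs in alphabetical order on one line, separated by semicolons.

There is no surviving spouse, so the entire estate passes to Teodoro's descendants per capita at each generation.
At generation 1 (Nieves, Ines, Lucia, Soledad) there are 4 shares of (1)/4 = 1/4 each.
Living: Nieves — each takes 1/4.
Deceased: Ines, Lucia, and Soledad. Their combined 3/4 is pooled and carried to generation 2.
At generation 2 (Catalina, Fernando, Beatriz, Pilar, Hugo, Graciela, Valentina) there are 7 shares of (3/4)/7 = 3/28 each.
Living: Catalina, Beatriz, Pilar, Graciela, and Valentina — each takes 3/28.
Deceased: Fernando and Hugo. Their combined 3/14 is pooled and carried to generation 3.
At generation 3 (Alonso, Ramiro, Yago, Elena, Mateo) there are 5 shares of (3/14)/5 = 3/70 each.
Living: Alonso, Ramiro, Yago, and Elena — each takes 3/70.
Deceased: Mateo. That 3/70 share is carried to generation 4.
At generation 4 (Ursula, Ximena, Joaquin) there are 3 shares of (3/70)/3 = 1/70 each.
Living: Ursula, Ximena, and Joaquin — each takes 1/70.

Alonso 3/70; Beatriz 3/28; Catalina 3/28; Elena 3/70; Graciela 3/28; Joaquin 1/70; Nieves 1/4; Pilar 3/28; Ramiro 3/70; Ursula 1/70; Valentina 3/28; Ximena 1/70; Yago 3/70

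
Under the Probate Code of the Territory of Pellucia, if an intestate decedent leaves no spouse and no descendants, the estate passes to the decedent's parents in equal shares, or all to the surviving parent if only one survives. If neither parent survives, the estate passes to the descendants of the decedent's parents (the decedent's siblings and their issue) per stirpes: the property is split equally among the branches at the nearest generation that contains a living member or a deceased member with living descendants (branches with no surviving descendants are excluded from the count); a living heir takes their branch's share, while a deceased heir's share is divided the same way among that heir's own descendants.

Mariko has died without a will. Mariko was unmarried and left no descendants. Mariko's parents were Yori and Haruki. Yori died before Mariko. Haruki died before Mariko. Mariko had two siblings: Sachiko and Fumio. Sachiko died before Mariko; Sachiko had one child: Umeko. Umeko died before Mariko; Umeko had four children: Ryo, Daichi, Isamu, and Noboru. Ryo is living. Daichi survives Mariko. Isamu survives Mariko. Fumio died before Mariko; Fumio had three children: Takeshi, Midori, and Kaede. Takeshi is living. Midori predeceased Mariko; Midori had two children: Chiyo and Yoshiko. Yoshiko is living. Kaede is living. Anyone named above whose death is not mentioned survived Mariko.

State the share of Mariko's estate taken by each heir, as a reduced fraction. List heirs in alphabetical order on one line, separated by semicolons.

Neither parent survives and there are no descendants, so the estate passes to Mariko's siblings and their issue per stirpes.
The estate is divided into 2 equal shares of 1/2 among Sachiko, Fumio.
Sachiko predeceased; the 1/2 allotted to Sachiko's branch passes to Sachiko's issue by representation.
Umeko's line is the sole branch at this level, so the full 1/2 passes to Umeko's issue by representation.
The 1/2 is divided into 4 equal shares of 1/8 among Ryo, Daichi, Isamu, Noboru.
Ryo is living and takes 1/8.
Daichi is living and takes 1/8.
Isamu is living and takes 1/8.
Noboru is living and takes 1/8.
Fumio predeceased; the 1/2 allotted to Fumio's branch passes to Fumio's issue by representation.
The 1/2 is divided into 3 equal shares of 1/6 among Takeshi, Midori, Kaede.
Takeshi is living and takes 1/6.
Midori predeceased; the 1/6 allotted to Midori's branch passes to Midori's issue by representation.
The 1/6 is divided into 2 equal shares of 1/12 among Chiyo, Yoshiko.
Chiyo is living and takes 1/12.
Yoshiko is living and takes 1/12.
Kaede is living and takes 1/6.

Chiyo 1/12; Daichi 1/8; Isamu 1/8; Kaede 1/6; Noboru 1/8; Ryo 1/8; Takeshi 1/6; Yoshiko 1/12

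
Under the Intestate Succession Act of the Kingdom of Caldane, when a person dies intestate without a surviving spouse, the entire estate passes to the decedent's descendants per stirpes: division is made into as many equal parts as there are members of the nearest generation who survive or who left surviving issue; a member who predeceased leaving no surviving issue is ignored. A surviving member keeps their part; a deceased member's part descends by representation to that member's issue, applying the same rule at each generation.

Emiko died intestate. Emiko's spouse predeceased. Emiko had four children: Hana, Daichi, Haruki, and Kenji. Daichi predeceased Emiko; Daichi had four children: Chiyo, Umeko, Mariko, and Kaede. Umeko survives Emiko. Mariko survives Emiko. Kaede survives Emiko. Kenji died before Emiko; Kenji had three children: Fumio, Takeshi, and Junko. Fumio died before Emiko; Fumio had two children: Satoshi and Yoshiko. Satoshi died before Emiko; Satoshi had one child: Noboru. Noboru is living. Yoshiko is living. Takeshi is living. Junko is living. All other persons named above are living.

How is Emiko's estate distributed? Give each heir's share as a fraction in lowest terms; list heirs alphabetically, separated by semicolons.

Chiyo 1/16; Hana 1/4; Haruki 1/4; Junko 1/12; Kaede 1/16; Mariko 1/16; Noboru 1/24; Takeshi 1/12; Umeko 1/16; Yoshiko 1/24

There is no surviving spouse, so the entire estate passes to Emiko's descendants per stirpes.
The estate is divided into 4 equal shares of 1/4 among Hana, Daichi, Haruki, Kenji.
Hana is living and takes 1/4.
Daichi predeceased; the 1/4 allotted to Daichi's branch passes to Daichi's issue by representation.
The 1/4 is divided into 4 equal shares of 1/16 among Chiyo, Umeko, Mariko, Kaede.
Chiyo is living and takes 1/16.
Umeko is living and takes 1/16.
Mariko is living and takes 1/16.
Kaede is living and takes 1/16.
Haruki is living and takes 1/4.
Kenji predeceased; the 1/4 allotted to Kenji's branch passes to Kenji's issue by representation.
The 1/4 is divided into 3 equal shares of 1/12 among Fumio, Takeshi, Junko.
Fumio predeceased; the 1/12 allotted to Fumio's branch passes to Fumio's issue by representation.
The 1/12 is divided into 2 equal shares of 1/24 among Satoshi, Yoshiko.
Satoshi predeceased; the 1/24 allotted to Satoshi's branch passes to Satoshi's issue by representation.
Noboru is the sole taker at this level and receives the full 1/24.
Yoshiko is living and takes 1/24.
Takeshi is living and takes 1/12.
Junko is living and takes 1/12.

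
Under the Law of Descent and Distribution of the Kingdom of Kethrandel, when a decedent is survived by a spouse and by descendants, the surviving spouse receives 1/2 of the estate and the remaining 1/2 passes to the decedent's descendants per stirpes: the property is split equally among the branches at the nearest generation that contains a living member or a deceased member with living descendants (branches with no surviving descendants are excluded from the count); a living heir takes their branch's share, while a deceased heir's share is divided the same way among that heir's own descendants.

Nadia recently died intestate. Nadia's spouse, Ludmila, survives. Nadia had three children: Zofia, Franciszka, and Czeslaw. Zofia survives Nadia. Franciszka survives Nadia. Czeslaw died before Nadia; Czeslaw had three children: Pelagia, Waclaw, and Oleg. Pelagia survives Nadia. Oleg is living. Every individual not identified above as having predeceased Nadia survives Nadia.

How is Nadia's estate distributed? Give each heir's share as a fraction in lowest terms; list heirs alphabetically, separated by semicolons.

Franciszka 1/6; Ludmila 1/2; Oleg 1/18; Pelagia 1/18; Waclaw 1/18; Zofia 1/6

Ludmila, as surviving spouse, takes 1/2.
The remaining 1/2 passes to Nadia's descendants per stirpes.
The 1/2 is divided into 3 equal shares of 1/6 among Zofia, Franciszka, Czeslaw.
Zofia is living and takes 1/6.
Franciszka is living and takes 1/6.
Czeslaw predeceased; the 1/6 allotted to Czeslaw's branch passes to Czeslaw's issue by representation.
The 1/6 is divided into 3 equal shares of 1/18 among Pelagia, Waclaw, Oleg.
Pelagia is living and takes 1/18.
Waclaw is living and takes 1/18.
Oleg is living and takes 1/18.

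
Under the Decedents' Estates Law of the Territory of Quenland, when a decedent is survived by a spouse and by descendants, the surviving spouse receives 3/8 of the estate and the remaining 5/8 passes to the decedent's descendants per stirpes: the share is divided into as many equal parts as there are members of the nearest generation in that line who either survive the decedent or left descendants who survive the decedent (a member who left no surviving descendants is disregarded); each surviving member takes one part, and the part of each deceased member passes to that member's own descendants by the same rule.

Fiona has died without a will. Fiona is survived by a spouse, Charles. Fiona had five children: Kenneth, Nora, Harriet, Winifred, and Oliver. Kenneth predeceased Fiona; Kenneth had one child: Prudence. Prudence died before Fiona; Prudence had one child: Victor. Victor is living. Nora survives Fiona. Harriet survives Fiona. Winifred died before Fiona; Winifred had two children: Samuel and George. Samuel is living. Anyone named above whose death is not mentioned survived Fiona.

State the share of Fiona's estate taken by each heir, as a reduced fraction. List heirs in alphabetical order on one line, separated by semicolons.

Charles, as surviving spouse, takes 3/8.
The remaining 5/8 passes to Fiona's descendants per stirpes.
The 5/8 is divided into 5 equal shares of 1/8 among Kenneth, Nora, Harriet, Winifred, Oliver.
Kenneth predeceased; the 1/8 allotted to Kenneth's branch passes to Kenneth's issue by representation.
Prudence's line is the sole branch at this level, so the full 1/8 passes to Prudence's issue by representation.
Victor is the sole taker at this level and receives the full 1/8.
Nora is living and takes 1/8.
Harriet is living and takes 1/8.
Winifred predeceased; the 1/8 allotted to Winifred's branch passes to Winifred's issue by representation.
The 1/8 is divided into 2 equal shares of 1/16 among Samuel, George.
Samuel is living and takes 1/16.
George is living and takes 1/16.
Oliver is living and takes 1/8.

Charles 3/8; George 1/16; Harriet 1/8; Nora 1/8; Oliver 1/8; Samuel 1/16; Victor 1/8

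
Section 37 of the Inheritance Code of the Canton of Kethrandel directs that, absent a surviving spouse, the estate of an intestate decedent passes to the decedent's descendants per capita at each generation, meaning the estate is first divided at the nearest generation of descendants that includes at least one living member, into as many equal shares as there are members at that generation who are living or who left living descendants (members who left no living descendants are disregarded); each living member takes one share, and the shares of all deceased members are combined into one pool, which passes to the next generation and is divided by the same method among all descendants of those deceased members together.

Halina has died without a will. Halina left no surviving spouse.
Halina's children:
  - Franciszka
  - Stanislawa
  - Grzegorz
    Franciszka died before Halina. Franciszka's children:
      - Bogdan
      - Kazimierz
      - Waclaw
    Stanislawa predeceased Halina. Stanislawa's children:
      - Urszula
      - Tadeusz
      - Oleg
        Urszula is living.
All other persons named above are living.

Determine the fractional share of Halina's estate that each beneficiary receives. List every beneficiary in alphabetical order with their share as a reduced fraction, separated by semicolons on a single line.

There is no surviving spouse, so the entire estate passes to Halina's descendants per capita at each generation.
At generation 1 (Franciszka, Stanislawa, Grzegorz) there are 3 shares of (1)/3 = 1/3 each.
Living: Grzegorz — each takes 1/3.
Deceased: Franciszka and Stanislawa. Their combined 2/3 is pooled and carried to generation 2.
At generation 2 (Bogdan, Kazimierz, Waclaw, Urszula, Tadeusz, Oleg) there are 6 shares of (2/3)/6 = 1/9 each.
Living: Bogdan, Kazimierz, Waclaw, Urszula, Tadeusz, and Oleg — each takes 1/9.

Bogdan 1/9; Grzegorz 1/3; Kazimierz 1/9; Oleg 1/9; Tadeusz 1/9; Urszula 1/9; Waclaw 1/9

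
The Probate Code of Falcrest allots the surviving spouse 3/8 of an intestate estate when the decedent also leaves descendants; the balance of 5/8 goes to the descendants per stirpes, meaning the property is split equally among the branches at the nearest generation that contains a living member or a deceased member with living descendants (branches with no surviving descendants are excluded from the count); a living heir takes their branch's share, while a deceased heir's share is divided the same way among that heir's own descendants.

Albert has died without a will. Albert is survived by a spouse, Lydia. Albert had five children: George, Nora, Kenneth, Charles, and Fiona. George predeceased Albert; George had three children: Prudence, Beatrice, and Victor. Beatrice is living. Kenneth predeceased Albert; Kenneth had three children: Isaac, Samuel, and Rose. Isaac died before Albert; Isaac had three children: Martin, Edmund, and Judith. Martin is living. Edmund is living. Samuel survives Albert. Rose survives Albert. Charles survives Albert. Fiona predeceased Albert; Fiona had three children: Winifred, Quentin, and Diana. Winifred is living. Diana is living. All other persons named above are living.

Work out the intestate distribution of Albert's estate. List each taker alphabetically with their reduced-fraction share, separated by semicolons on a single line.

Beatrice 1/24; Charles 1/8; Diana 1/24; Edmund 1/72; Judith 1/72; Lydia 3/8; Martin 1/72; Nora 1/8; Prudence 1/24; Quentin 1/24; Rose 1/24; Samuel 1/24; Victor 1/24; Winifred 1/24

Lydia, as surviving spouse, takes 3/8.
The remaining 5/8 passes to Albert's descendants per stirpes.
The 5/8 is divided into 5 equal shares of 1/8 among George, Nora, Kenneth, Charles, Fiona.
George predeceased; the 1/8 allotted to George's branch passes to George's issue by representation.
The 1/8 is divided into 3 equal shares of 1/24 among Prudence, Beatrice, Victor.
Prudence is living and takes 1/24.
Beatrice is living and takes 1/24.
Victor is living and takes 1/24.
Nora is living and takes 1/8.
Kenneth predeceased; the 1/8 allotted to Kenneth's branch passes to Kenneth's issue by representation.
The 1/8 is divided into 3 equal shares of 1/24 among Isaac, Samuel, Rose.
Isaac predeceased; the 1/24 allotted to Isaac's branch passes to Isaac's issue by representation.
The 1/24 is divided into 3 equal shares of 1/72 among Martin, Edmund, Judith.
Martin is living and takes 1/72.
Edmund is living and takes 1/72.
Judith is living and takes 1/72.
Samuel is living and takes 1/24.
Rose is living and takes 1/24.
Charles is living and takes 1/8.
Fiona predeceased; the 1/8 allotted to Fiona's branch passes to Fiona's issue by representation.
The 1/8 is divided into 3 equal shares of 1/24 among Winifred, Quentin, Diana.
Winifred is living and takes 1/24.
Quentin is living and takes 1/24.
Diana is living and takes 1/24.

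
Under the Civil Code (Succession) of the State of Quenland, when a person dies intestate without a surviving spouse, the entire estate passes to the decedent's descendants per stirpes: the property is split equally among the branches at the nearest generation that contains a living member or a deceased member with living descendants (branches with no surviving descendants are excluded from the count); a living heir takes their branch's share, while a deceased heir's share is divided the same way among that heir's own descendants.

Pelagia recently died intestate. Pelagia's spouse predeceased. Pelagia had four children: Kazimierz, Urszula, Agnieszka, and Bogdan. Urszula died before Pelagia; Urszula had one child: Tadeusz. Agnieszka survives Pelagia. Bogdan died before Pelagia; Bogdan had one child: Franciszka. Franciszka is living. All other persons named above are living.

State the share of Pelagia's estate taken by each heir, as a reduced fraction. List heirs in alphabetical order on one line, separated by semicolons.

There is no surviving spouse, so the entire estate passes to Pelagia's descendants per stirpes.
The estate is divided into 4 equal shares of 1/4 among Kazimierz, Urszula, Agnieszka, Bogdan.
Kazimierz is living and takes 1/4.
Urszula predeceased; the 1/4 allotted to Urszula's branch passes to Urszula's issue by representation.
Tadeusz is the sole taker at this level and receives the full 1/4.
Agnieszka is living and takes 1/4.
Bogdan predeceased; the 1/4 allotted to Bogdan's branch passes to Bogdan's issue by representation.
Franciszka is the sole taker at this level and receives the full 1/4.

Agnieszka 1/4; Franciszka 1/4; Kazimierz 1/4; Tadeusz 1/4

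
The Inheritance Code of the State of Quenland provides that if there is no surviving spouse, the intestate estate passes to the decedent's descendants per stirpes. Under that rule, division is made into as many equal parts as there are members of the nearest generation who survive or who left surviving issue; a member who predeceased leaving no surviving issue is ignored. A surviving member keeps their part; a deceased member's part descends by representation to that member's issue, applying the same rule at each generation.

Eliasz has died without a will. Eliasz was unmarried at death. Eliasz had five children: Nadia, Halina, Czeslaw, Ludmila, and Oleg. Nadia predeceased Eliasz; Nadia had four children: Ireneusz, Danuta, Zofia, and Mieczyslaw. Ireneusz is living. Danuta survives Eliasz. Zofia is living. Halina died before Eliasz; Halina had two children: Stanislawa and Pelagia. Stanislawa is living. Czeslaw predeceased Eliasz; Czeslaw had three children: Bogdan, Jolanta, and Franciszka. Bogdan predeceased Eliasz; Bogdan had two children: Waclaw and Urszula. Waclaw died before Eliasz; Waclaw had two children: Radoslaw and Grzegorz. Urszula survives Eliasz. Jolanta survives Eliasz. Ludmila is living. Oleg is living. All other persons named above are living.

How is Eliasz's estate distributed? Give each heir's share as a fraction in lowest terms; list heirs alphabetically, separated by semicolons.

There is no surviving spouse, so the entire estate passes to Eliasz's descendants per stirpes.
The estate is divided into 5 equal shares of 1/5 among Nadia, Halina, Czeslaw, Ludmila, Oleg.
Nadia predeceased; the 1/5 allotted to Nadia's branch passes to Nadia's issue by representation.
The 1/5 is divided into 4 equal shares of 1/20 among Ireneusz, Danuta, Zofia, Mieczyslaw.
Ireneusz is living and takes 1/20.
Danuta is living and takes 1/20.
Zofia is living and takes 1/20.
Mieczyslaw is living and takes 1/20.
Halina predeceased; the 1/5 allotted to Halina's branch passes to Halina's issue by representation.
The 1/5 is divided into 2 equal shares of 1/10 among Stanislawa, Pelagia.
Stanislawa is living and takes 1/10.
Pelagia is living and takes 1/10.
Czeslaw predeceased; the 1/5 allotted to Czeslaw's branch passes to Czeslaw's issue by representation.
The 1/5 is divided into 3 equal shares of 1/15 among Bogdan, Jolanta, Franciszka.
Bogdan predeceased; the 1/15 allotted to Bogdan's branch passes to Bogdan's issue by representation.
The 1/15 is divided into 2 equal shares of 1/30 among Waclaw, Urszula.
Waclaw predeceased; the 1/30 allotted to Waclaw's branch passes to Waclaw's issue by representation.
The 1/30 is divided into 2 equal shares of 1/60 among Radoslaw, Grzegorz.
Radoslaw is living and takes 1/60.
Grzegorz is living and takes 1/60.
Urszula is living and takes 1/30.
Jolanta is living and takes 1/15.
Franciszka is living and takes 1/15.
Ludmila is living and takes 1/5.
Oleg is living and takes 1/5.

Danuta 1/20; Franciszka 1/15; Grzegorz 1/60; Ireneusz 1/20; Jolanta 1/15; Ludmila 1/5; Mieczyslaw 1/20; Oleg 1/5; Pelagia 1/10; Radoslaw 1/60; Stanislawa 1/10; Urszula 1/30; Zofia 1/20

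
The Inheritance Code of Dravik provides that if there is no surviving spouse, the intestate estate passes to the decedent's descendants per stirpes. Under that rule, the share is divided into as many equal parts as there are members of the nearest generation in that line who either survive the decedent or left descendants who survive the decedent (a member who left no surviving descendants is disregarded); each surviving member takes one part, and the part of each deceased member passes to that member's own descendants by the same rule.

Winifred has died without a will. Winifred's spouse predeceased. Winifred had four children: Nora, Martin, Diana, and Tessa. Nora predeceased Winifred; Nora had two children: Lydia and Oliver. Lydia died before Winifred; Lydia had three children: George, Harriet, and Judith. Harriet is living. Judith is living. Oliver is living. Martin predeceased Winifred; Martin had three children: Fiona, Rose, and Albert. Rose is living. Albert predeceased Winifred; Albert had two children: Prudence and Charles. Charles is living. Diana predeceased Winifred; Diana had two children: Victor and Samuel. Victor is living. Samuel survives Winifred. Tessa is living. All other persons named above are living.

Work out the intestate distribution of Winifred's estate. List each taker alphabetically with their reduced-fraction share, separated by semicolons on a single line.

There is no surviving spouse, so the entire estate passes to Winifred's descendants per stirpes.
The estate is divided into 4 equal shares of 1/4 among Nora, Martin, Diana, Tessa.
Nora predeceased; the 1/4 allotted to Nora's branch passes to Nora's issue by representation.
The 1/4 is divided into 2 equal shares of 1/8 among Lydia, Oliver.
Lydia predeceased; the 1/8 allotted to Lydia's branch passes to Lydia's issue by representation.
The 1/8 is divided into 3 equal shares of 1/24 among George, Harriet, Judith.
George is living and takes 1/24.
Harriet is living and takes 1/24.
Judith is living and takes 1/24.
Oliver is living and takes 1/8.
Martin predeceased; the 1/4 allotted to Martin's branch passes to Martin's issue by representation.
The 1/4 is divided into 3 equal shares of 1/12 among Fiona, Rose, Albert.
Fiona is living and takes 1/12.
Rose is living and takes 1/12.
Albert predeceased; the 1/12 allotted to Albert's branch passes to Albert's issue by representation.
The 1/12 is divided into 2 equal shares of 1/24 among Prudence, Charles.
Prudence is living and takes 1/24.
Charles is living and takes 1/24.
Diana predeceased; the 1/4 allotted to Diana's branch passes to Diana's issue by representation.
The 1/4 is divided into 2 equal shares of 1/8 among Victor, Samuel.
Victor is living and takes 1/8.
Samuel is living and takes 1/8.
Tessa is living and takes 1/4.

Charles 1/24; Fiona 1/12; George 1/24; Harriet 1/24; Judith 1/24; Oliver 1/8; Prudence 1/24; Rose 1/12; Samuel 1/8; Tessa 1/4; Victor 1/8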